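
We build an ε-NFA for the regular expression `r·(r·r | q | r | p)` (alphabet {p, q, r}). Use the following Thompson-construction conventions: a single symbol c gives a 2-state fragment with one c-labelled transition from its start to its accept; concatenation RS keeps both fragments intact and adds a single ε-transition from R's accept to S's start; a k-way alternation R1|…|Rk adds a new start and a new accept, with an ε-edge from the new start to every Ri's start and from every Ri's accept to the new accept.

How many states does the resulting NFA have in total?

14

By structural recursion:
Each of the 6 symbol leaves contributes a 2-state fragment.
  r·r : 4 states
  r·r | q | r | p : 12 states
  r·(r·r | q | r | p) : 14 states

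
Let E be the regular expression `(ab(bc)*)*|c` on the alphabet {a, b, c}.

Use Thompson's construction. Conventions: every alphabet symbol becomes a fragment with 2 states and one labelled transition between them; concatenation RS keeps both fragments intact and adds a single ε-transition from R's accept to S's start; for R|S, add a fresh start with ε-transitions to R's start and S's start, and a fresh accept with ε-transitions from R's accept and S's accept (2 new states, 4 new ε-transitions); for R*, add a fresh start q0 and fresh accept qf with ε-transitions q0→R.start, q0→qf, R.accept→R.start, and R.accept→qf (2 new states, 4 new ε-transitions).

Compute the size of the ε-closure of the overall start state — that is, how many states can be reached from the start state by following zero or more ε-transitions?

6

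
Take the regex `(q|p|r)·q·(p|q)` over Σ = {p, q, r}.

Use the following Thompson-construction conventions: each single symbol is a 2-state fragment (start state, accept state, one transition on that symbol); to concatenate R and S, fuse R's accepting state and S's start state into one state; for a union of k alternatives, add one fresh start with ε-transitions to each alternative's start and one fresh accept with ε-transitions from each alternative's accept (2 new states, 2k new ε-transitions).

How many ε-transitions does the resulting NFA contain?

Per subexpression:
Each of the 6 symbol leaves contributes 0 ε-transitions.
  q|p|r — 6 ε-transitions
  p|q — 4 ε-transitions
  (q|p|r)·q·(p|q) — 10 ε-transitions

10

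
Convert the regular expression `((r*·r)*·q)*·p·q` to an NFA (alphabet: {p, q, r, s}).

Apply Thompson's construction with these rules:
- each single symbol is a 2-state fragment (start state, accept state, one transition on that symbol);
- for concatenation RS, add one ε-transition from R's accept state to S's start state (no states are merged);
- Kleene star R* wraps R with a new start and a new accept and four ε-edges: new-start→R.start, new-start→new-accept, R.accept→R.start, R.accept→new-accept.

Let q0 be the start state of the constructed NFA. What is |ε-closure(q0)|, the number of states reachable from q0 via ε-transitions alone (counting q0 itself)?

10

Compute the ε-closure size of each fragment's start state recursively; a symbol fragment's start has no outgoing ε-edge, so its closure is just itself (size 1).
  r* → |closure| = 1 (new start) + 1 (body) + 1 (new accept) = 3
  r*·r → |closure| = 3 + 1 = 4 (closure spills across the concat boundary because the left factor accepts ε)
  (r*·r)* → |closure| = 1 (new start) + 4 (body) + 1 (new accept) = 6
  (r*·r)*·q → |closure| = 6 + 1 = 7 (closure spills across the concat boundary because the left factor accepts ε)
  ((r*·r)*·q)* → new start has ε-edges to the inner start and to the new accept, so |closure| = 2 + 7 = 9
  ((r*·r)*·q)*·p·q → |closure| = 9 + 1 = 10 (closure spills across the concat boundary because the left factor accepts ε)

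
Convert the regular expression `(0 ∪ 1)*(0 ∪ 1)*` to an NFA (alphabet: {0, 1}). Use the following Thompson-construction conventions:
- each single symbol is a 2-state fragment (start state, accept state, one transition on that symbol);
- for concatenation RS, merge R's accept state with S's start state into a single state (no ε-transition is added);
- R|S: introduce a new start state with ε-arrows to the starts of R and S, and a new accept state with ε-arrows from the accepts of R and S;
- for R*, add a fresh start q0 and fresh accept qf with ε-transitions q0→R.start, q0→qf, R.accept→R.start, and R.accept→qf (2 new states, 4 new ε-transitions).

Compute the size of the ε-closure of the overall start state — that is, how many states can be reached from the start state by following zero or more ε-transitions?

9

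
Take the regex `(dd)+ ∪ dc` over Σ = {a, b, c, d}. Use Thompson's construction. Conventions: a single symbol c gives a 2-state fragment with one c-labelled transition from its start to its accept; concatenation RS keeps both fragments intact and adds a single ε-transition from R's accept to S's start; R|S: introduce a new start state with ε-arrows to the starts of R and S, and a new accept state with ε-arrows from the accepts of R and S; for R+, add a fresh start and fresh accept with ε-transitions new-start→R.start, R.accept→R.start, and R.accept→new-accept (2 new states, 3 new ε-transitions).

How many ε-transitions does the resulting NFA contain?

Building bottom-up:
Each of the 4 symbol leaves contributes 0 ε-transitions.
  dd = 1 ε-transition
  (dd)+ = 4 ε-transitions
  dc = 1 ε-transition
  (dd)+ ∪ dc = 9 ε-transitions

9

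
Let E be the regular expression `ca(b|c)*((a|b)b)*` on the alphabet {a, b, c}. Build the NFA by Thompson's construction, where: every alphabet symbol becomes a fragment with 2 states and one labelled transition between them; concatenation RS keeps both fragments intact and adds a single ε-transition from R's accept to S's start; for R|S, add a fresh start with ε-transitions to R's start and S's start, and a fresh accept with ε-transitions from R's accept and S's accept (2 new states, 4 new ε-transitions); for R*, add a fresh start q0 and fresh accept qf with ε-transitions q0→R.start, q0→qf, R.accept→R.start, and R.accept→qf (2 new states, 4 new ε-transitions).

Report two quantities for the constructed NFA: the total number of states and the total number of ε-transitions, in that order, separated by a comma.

22, 20

By structural recursion:
Each of the 7 symbol leaves contributes 2 states and 0 ε-transitions.
  b|c : 6 states, 4 ε-transitions
  (b|c)* : 8 states, 8 ε-transitions
  a|b : 6 states, 4 ε-transitions
  (a|b)b : 8 states, 5 ε-transitions
  ((a|b)b)* : 10 states, 9 ε-transitions
  ca(b|c)*((a|b)b)* : 22 states, 20 ε-transitions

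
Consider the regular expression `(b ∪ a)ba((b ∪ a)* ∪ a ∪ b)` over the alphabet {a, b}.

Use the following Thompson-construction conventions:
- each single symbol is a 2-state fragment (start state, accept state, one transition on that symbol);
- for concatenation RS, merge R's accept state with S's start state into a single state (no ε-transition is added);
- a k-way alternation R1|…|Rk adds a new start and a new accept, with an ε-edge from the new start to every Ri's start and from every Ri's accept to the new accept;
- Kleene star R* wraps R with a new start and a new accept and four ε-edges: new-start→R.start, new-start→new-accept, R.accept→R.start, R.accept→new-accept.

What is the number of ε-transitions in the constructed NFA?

18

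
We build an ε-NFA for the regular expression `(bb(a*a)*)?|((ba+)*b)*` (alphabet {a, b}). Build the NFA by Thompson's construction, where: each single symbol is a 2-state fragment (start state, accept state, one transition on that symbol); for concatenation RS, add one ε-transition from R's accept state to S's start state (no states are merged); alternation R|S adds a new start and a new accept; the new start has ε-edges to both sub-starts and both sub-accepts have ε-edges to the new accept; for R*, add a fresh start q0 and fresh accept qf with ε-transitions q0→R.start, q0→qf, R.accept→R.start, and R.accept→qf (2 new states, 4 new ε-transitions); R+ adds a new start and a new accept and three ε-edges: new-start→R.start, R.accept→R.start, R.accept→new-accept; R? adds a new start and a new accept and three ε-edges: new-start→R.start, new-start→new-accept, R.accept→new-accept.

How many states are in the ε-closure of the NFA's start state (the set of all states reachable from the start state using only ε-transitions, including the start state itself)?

Let C(F) = |ε-closure(F.start)| within fragment F, and note whether F accepts ε. Symbol fragments have C = 1 and do not accept ε. Then:
  a* : new start has ε-edges to the inner start and to the new accept, so C = 2 + 1 = 3
  a*a : the left operand accepts ε, so the closure extends into the next operand (via the concat ε-link); C = 3 + 1 = 4
  (a*a)* : C = 1 (new start) + 4 (body) + 1 (new accept) = 6
  bb(a*a)* : C equals the left operand's closure size = 1 (its accept is not ε-reachable, so the closure stops there)
  (bb(a*a)*)? : new start has ε-edges to the inner start and to the new accept, so C = 2 + 1 = 3
  a+ : C = 1 + 1 = 2 (the body doesn't accept ε, so the new accept is not reached)
  ba+ : C equals the left operand's closure size = 1 (its accept is not ε-reachable, so the closure stops there)
  (ba+)* : the star's fresh start ε-reaches both the body's start and the fresh accept: C = 2 + 1 = 3
  (ba+)*b : the left operand accepts ε, so the closure extends into the next operand (via the concat ε-link); C = 3 + 1 = 4
  ((ba+)*b)* : the star's fresh start ε-reaches both the body's start and the fresh accept: C = 2 + 4 = 6
  (bb(a*a)*)?|((ba+)*b)* : C = 1 (new start) + (3 + 6) + 1 (new accept, since some branch ε-reaches its own accept) = 11

11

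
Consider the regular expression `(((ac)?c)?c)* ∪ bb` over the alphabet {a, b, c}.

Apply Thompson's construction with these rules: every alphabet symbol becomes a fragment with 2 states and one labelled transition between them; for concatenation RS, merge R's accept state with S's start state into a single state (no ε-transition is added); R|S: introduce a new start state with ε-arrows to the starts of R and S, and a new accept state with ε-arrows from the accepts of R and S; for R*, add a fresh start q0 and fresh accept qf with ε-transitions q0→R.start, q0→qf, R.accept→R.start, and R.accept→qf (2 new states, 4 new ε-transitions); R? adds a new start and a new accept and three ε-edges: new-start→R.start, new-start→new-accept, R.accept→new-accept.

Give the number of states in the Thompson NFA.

16

Building bottom-up:
Each of the 6 symbol leaves contributes a 2-state fragment.
  ac : 3 states
  (ac)? : 5 states
  (ac)?c : 6 states
  ((ac)?c)? : 8 states
  ((ac)?c)?c : 9 states
  (((ac)?c)?c)* : 11 states
  bb : 3 states
  (((ac)?c)?c)* ∪ bb : 16 states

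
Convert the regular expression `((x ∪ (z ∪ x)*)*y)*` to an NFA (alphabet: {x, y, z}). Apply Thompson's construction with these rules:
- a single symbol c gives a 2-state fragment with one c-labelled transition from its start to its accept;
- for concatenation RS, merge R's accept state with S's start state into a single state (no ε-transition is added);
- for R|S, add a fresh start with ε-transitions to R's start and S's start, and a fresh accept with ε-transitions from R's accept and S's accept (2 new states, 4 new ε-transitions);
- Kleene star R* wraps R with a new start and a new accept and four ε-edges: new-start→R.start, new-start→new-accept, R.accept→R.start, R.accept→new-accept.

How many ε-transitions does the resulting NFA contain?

20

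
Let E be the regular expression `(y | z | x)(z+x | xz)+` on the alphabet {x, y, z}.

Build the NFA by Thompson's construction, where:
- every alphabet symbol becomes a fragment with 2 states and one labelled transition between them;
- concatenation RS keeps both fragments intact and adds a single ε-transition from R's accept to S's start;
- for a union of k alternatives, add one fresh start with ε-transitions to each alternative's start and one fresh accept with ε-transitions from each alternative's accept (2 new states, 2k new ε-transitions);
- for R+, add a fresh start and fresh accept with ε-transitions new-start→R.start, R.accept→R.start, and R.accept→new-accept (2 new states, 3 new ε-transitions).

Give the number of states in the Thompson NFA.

22

Bottom-up over the parse tree:
Each of the 7 symbol leaves contributes a 2-state fragment.
  y | z | x — 8 states
  z+ — 4 states
  z+x — 6 states
  xz — 4 states
  z+x | xz — 12 states
  (z+x | xz)+ — 14 states
  (y | z | x)(z+x | xz)+ — 22 states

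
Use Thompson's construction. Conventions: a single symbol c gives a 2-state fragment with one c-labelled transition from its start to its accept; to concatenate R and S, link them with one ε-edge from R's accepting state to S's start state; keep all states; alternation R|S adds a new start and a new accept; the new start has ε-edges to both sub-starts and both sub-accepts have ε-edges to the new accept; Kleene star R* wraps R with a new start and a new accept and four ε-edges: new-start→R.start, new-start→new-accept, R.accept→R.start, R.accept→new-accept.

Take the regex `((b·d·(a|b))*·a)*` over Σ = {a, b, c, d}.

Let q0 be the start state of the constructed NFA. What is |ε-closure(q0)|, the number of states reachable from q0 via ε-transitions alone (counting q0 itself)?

6

Let C(F) = |ε-closure(F.start)| within fragment F, and note whether F accepts ε. Symbol fragments have C = 1 and do not accept ε. Then:
  a|b — new start ε-reaches every alternative's start; none of them accept ε, so the new accept is not reached: |closure| = 1 + 1 + 1 = 3
  b·d·(a|b) — |closure| equals the left operand's closure size = 1 (its accept is not ε-reachable, so the closure stops there)
  (b·d·(a|b))* — the star's fresh start ε-reaches both the body's start and the fresh accept: |closure| = 2 + 1 = 3
  (b·d·(a|b))*·a — the left operand accepts ε, so the closure extends into the next operand (via the concat ε-link); |closure| = 3 + 1 = 4
  ((b·d·(a|b))*·a)* — |closure| = 1 (new start) + 4 (body) + 1 (new accept) = 6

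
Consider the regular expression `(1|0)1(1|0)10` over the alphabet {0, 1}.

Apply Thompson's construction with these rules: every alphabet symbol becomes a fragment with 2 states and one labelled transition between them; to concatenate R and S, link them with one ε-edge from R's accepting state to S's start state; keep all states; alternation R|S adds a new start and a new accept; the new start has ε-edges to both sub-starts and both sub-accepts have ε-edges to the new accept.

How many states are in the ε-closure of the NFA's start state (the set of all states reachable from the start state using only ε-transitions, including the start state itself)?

3

Let C(F) = |ε-closure(F.start)| within fragment F, and note whether F accepts ε. Symbol fragments have C = 1 and do not accept ε. Then:
  1|0 — |closure| = 1 + 1 + 1 = 3 (the new accept is not ε-reachable since no branch accepts ε)
  1|0 — new start ε-reaches every alternative's start; none of them accept ε, so the new accept is not reached: |closure| = 1 + 1 + 1 = 3
  (1|0)1(1|0)10 — |closure| equals the left operand's closure size = 3 (its accept is not ε-reachable, so the closure stops there)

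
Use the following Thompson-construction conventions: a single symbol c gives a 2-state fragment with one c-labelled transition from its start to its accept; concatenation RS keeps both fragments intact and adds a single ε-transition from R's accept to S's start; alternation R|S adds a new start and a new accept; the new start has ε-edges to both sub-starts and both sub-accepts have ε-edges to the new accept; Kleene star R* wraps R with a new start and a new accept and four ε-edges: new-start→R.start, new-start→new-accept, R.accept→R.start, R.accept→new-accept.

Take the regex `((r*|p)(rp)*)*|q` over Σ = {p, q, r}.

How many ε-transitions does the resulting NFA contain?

Building bottom-up:
Each of the 5 symbol leaves contributes 0 ε-transitions.
  r* : 4 ε-transitions
  r*|p : 8 ε-transitions
  rp : 1 ε-transition
  (rp)* : 5 ε-transitions
  (r*|p)(rp)* : 14 ε-transitions
  ((r*|p)(rp)*)* : 18 ε-transitions
  ((r*|p)(rp)*)*|q : 22 ε-transitions

22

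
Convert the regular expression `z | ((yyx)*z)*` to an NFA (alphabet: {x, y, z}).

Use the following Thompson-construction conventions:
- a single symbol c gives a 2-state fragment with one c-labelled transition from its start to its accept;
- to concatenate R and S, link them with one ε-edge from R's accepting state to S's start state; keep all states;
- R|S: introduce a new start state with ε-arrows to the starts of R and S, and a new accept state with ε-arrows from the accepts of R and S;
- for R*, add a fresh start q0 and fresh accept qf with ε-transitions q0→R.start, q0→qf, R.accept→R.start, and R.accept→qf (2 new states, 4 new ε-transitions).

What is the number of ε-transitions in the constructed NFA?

15

Building bottom-up:
Each of the 5 symbol leaves contributes 0 ε-transitions.
  yyx — 2 ε-transitions
  (yyx)* — 6 ε-transitions
  (yyx)*z — 7 ε-transitions
  ((yyx)*z)* — 11 ε-transitions
  z | ((yyx)*z)* — 15 ε-transitions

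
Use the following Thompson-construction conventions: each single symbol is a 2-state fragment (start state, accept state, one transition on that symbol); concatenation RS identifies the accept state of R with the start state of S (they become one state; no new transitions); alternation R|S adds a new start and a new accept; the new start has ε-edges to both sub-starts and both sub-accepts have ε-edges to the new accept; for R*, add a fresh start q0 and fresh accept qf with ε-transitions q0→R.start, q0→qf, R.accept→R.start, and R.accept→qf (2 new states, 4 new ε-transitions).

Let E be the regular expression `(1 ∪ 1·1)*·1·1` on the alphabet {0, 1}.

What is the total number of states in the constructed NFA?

Bottom-up over the parse tree:
Each of the 5 symbol leaves contributes a 2-state fragment.
  1·1 — 3 states
  1 ∪ 1·1 — 7 states
  (1 ∪ 1·1)* — 9 states
  (1 ∪ 1·1)*·1·1 — 11 states

11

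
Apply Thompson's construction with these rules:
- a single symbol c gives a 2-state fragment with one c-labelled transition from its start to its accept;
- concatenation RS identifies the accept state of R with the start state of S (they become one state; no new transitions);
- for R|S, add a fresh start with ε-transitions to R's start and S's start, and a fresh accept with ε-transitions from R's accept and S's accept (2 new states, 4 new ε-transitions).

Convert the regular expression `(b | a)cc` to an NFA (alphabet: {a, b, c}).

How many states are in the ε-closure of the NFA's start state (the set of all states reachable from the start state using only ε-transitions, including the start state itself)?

Let C(F) = |ε-closure(F.start)| within fragment F, and note whether F accepts ε. Symbol fragments have C = 1 and do not accept ε. Then:
  b | a → |ε-closure| = 1 + 1 + 1 = 3 (the new accept is not ε-reachable since no branch accepts ε)
  (b | a)cc → same as the first factor's closure: |ε-closure| = 3

3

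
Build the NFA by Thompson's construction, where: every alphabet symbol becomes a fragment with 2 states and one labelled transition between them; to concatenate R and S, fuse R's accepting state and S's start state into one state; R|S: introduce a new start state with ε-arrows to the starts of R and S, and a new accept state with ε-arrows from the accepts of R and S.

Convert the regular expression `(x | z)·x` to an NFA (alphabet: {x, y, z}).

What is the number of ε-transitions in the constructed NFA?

Building bottom-up:
Each of the 3 symbol leaves contributes 0 ε-transitions.
  x | z = 4 ε-transitions
  (x | z)·x = 4 ε-transitions

4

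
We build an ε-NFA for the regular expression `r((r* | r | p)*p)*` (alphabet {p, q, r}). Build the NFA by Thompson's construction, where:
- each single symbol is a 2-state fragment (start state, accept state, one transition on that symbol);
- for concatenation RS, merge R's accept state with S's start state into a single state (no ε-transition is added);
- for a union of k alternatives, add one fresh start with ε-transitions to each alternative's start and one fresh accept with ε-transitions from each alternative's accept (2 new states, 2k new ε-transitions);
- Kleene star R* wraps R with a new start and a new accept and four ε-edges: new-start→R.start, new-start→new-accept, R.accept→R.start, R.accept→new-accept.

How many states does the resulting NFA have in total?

16

Bottom-up over the parse tree:
Each of the 5 symbol leaves contributes a 2-state fragment.
  r* : 4 states
  r* | r | p : 10 states
  (r* | r | p)* : 12 states
  (r* | r | p)*p : 13 states
  ((r* | r | p)*p)* : 15 states
  r((r* | r | p)*p)* : 16 states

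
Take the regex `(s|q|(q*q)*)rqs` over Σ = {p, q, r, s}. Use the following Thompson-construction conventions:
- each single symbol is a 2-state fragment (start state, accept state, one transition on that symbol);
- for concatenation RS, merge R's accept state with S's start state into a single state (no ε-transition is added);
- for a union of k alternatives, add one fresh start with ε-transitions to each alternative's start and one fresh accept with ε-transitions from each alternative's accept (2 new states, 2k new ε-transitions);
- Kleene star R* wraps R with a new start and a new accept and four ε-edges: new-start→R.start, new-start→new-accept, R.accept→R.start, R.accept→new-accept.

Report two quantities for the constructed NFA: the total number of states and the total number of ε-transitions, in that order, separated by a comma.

Per subexpression:
Each of the 7 symbol leaves contributes 2 states and 0 ε-transitions.
  q* → 4 states, 4 ε-transitions
  q*q → 5 states, 4 ε-transitions
  (q*q)* → 7 states, 8 ε-transitions
  s|q|(q*q)* → 13 states, 14 ε-transitions
  (s|q|(q*q)*)rqs → 16 states, 14 ε-transitions

16, 14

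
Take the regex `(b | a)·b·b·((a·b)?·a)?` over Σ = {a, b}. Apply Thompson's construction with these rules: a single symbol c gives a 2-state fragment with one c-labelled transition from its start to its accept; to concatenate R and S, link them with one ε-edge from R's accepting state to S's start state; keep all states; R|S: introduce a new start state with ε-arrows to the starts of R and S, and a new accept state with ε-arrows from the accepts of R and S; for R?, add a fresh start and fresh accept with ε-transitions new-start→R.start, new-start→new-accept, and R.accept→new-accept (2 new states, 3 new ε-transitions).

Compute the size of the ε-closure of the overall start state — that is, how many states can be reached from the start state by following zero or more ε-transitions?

3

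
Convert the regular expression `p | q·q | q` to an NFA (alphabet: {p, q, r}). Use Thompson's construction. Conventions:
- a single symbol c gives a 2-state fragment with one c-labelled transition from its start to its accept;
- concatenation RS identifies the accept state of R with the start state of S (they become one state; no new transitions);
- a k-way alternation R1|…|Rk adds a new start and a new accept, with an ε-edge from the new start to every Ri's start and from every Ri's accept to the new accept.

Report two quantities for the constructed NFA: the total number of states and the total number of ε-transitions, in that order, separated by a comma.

9, 6

By structural recursion:
Each of the 4 symbol leaves contributes 2 states and 0 ε-transitions.
  q·q : 3 states, 0 ε-transitions
  p | q·q | q : 9 states, 6 ε-transitions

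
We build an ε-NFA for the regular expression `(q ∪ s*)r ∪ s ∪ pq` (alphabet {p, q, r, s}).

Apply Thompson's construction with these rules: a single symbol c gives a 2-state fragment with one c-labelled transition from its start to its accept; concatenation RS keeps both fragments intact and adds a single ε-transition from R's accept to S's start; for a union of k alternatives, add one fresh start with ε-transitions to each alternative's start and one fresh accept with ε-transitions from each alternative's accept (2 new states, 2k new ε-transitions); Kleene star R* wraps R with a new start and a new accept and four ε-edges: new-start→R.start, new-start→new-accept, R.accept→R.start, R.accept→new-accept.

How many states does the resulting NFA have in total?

By structural recursion:
Each of the 6 symbol leaves contributes a 2-state fragment.
  s* → 4 states
  q ∪ s* → 8 states
  (q ∪ s*)r → 10 states
  pq → 4 states
  (q ∪ s*)r ∪ s ∪ pq → 18 states

18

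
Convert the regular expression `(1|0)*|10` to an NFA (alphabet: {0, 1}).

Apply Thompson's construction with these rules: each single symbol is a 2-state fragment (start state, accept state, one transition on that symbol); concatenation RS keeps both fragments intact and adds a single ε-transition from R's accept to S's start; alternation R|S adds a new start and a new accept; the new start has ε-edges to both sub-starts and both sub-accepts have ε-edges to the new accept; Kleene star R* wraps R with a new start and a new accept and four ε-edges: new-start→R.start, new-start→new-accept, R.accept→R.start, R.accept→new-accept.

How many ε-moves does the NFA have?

Building bottom-up:
Each of the 4 symbol leaves contributes 0 ε-transitions.
  1|0 : 4 ε-transitions
  (1|0)* : 8 ε-transitions
  10 : 1 ε-transition
  (1|0)*|10 : 13 ε-transitions

13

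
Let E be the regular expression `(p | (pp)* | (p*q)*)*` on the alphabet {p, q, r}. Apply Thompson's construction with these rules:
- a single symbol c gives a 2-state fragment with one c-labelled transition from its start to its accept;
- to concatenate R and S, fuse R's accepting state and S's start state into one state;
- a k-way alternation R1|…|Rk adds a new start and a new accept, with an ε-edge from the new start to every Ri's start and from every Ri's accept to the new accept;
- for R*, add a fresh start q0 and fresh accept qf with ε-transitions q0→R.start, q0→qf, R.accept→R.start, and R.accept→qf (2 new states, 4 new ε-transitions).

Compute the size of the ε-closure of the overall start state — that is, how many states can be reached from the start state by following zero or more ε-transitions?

13

Let C(F) = |ε-closure(F.start)| within fragment F, and note whether F accepts ε. Symbol fragments have C = 1 and do not accept ε. Then:
  pp : |closure| equals the left operand's closure size = 1 (its accept is not ε-reachable, so the closure stops there)
  (pp)* : |closure| = 1 (new start) + 1 (body) + 1 (new accept) = 3
  p* : |closure| = 1 (new start) + 1 (body) + 1 (new accept) = 3
  p*q : |closure| = 3 + (1−1) = 3 (closure spills across the concat boundary because the left factor accepts ε)
  (p*q)* : new start has ε-edges to the inner start and to the new accept, so |closure| = 2 + 3 = 5
  p | (pp)* | (p*q)* : new start ε-reaches every alternative's start; at least one alternative accepts ε, so the union's new accept is reached too: |closure| = 1 + 1 + 3 + 5 + 1 = 11
  (p | (pp)* | (p*q)*)* : new start has ε-edges to the inner start and to the new accept, so |closure| = 2 + 11 = 13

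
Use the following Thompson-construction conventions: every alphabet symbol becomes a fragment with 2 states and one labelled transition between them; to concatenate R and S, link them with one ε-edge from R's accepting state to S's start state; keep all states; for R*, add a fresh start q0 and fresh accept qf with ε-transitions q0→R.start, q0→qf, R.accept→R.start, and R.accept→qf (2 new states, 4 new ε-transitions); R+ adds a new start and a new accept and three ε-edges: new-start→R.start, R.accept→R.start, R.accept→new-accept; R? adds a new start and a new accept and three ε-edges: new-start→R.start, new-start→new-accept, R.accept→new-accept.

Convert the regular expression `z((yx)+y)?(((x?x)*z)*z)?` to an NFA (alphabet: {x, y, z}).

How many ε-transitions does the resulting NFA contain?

Bottom-up over the parse tree:
Each of the 8 symbol leaves contributes 0 ε-transitions.
  yx : 1 ε-transition
  (yx)+ : 4 ε-transitions
  (yx)+y : 5 ε-transitions
  ((yx)+y)? : 8 ε-transitions
  x? : 3 ε-transitions
  x?x : 4 ε-transitions
  (x?x)* : 8 ε-transitions
  (x?x)*z : 9 ε-transitions
  ((x?x)*z)* : 13 ε-transitions
  ((x?x)*z)*z : 14 ε-transitions
  (((x?x)*z)*z)? : 17 ε-transitions
  z((yx)+y)?(((x?x)*z)*z)? : 27 ε-transitions

27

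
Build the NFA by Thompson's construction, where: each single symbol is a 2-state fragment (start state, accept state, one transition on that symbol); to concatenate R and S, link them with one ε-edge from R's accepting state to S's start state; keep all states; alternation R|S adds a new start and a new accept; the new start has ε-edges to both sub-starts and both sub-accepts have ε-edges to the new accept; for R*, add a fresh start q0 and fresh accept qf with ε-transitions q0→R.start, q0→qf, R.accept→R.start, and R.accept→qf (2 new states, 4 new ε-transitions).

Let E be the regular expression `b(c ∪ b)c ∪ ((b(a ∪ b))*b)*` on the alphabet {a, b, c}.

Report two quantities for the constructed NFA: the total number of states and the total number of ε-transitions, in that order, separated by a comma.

26, 24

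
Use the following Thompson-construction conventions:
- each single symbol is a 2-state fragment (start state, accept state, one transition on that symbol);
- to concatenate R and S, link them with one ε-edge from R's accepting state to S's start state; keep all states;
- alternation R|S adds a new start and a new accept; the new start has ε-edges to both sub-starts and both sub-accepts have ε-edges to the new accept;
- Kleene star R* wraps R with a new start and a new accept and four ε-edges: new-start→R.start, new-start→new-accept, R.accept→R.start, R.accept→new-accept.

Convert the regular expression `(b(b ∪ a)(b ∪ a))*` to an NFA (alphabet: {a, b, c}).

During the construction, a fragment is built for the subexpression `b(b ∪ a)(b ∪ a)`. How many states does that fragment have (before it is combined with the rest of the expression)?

Fragment for `b(b ∪ a)(b ∪ a)`:
Each of the 5 symbol leaves contributes a 2-state fragment.
  b ∪ a : 6 states
  b ∪ a : 6 states
  b(b ∪ a)(b ∪ a) : 14 states

14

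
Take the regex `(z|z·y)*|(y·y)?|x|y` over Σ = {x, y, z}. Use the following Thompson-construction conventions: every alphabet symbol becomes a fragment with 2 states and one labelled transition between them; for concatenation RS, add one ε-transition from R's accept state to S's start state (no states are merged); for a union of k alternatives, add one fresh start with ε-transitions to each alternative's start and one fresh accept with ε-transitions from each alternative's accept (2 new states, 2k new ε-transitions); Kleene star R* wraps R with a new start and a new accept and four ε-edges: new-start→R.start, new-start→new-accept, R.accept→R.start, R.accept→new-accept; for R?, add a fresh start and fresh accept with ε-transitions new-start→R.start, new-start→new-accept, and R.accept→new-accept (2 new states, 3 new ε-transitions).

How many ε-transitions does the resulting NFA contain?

Recursing over subexpressions:
Each of the 7 symbol leaves contributes 0 ε-transitions.
  z·y — 1 ε-transition
  z|z·y — 5 ε-transitions
  (z|z·y)* — 9 ε-transitions
  y·y — 1 ε-transition
  (y·y)? — 4 ε-transitions
  (z|z·y)*|(y·y)?|x|y — 21 ε-transitions

21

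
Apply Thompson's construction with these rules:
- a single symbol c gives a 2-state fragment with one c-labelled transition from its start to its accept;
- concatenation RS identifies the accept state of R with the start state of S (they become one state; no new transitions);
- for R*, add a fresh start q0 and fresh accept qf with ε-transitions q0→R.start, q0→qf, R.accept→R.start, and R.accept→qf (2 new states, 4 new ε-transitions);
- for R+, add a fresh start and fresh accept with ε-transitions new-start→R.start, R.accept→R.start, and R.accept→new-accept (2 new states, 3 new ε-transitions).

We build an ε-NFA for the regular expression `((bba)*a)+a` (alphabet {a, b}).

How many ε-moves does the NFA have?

Recursing over subexpressions:
Each of the 5 symbol leaves contributes 0 ε-transitions.
  bba : 0 ε-transitions
  (bba)* : 4 ε-transitions
  (bba)*a : 4 ε-transitions
  ((bba)*a)+ : 7 ε-transitions
  ((bba)*a)+a : 7 ε-transitions

7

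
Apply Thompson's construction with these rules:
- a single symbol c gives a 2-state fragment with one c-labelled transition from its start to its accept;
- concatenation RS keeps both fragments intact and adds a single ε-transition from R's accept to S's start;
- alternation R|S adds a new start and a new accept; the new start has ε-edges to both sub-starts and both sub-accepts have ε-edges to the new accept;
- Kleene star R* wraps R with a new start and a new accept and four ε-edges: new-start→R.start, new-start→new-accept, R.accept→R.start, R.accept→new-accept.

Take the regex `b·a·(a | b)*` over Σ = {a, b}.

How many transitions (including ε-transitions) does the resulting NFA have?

Per subexpression:
Each of the 4 symbol leaves contributes 1 transition (1 symbol, 0 ε).
  a | b → 6 transitions (2 symbol, 4 ε)
  (a | b)* → 10 transitions (2 symbol, 8 ε)
  b·a·(a | b)* → 14 transitions (4 symbol, 10 ε)

14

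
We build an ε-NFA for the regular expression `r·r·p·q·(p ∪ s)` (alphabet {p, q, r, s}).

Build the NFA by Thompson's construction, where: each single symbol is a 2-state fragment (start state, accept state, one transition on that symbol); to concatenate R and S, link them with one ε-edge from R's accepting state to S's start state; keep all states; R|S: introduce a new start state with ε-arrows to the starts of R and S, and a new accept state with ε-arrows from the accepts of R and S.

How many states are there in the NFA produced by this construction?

14

Recursing over subexpressions:
Each of the 6 symbol leaves contributes a 2-state fragment.
  p ∪ s : 6 states
  r·r·p·q·(p ∪ s) : 14 states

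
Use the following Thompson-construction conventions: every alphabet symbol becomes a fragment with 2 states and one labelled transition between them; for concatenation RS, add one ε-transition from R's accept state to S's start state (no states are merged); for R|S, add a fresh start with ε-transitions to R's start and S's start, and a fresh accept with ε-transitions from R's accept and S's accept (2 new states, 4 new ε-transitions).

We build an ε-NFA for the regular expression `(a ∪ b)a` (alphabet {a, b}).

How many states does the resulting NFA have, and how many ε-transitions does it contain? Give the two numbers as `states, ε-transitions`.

8, 5

Building bottom-up:
Each of the 3 symbol leaves contributes 2 states and 0 ε-transitions.
  a ∪ b = 6 states, 4 ε-transitions
  (a ∪ b)a = 8 states, 5 ε-transitions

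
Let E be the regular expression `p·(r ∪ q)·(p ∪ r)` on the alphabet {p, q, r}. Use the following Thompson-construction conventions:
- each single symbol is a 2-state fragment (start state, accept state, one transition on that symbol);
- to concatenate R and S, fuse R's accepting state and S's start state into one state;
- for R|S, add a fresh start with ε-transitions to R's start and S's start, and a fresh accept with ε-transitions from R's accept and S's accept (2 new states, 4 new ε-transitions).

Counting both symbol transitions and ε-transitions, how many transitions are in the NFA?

By structural recursion:
Each of the 5 symbol leaves contributes 1 transition (1 symbol, 0 ε).
  r ∪ q → 6 transitions (2 symbol, 4 ε)
  p ∪ r → 6 transitions (2 symbol, 4 ε)
  p·(r ∪ q)·(p ∪ r) → 13 transitions (5 symbol, 8 ε)

13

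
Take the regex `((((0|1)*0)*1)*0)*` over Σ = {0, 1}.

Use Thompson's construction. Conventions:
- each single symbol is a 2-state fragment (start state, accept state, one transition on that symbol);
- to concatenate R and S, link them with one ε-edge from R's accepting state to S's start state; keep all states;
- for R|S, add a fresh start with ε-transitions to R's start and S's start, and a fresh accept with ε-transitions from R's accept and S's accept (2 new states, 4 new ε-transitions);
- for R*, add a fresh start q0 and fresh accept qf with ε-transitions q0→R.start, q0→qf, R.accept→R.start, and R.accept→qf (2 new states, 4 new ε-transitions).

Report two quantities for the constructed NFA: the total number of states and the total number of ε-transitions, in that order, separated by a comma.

20, 23

Building bottom-up:
Each of the 5 symbol leaves contributes 2 states and 0 ε-transitions.
  0|1 = 6 states, 4 ε-transitions
  (0|1)* = 8 states, 8 ε-transitions
  (0|1)*0 = 10 states, 9 ε-transitions
  ((0|1)*0)* = 12 states, 13 ε-transitions
  ((0|1)*0)*1 = 14 states, 14 ε-transitions
  (((0|1)*0)*1)* = 16 states, 18 ε-transitions
  (((0|1)*0)*1)*0 = 18 states, 19 ε-transitions
  ((((0|1)*0)*1)*0)* = 20 states, 23 ε-transitions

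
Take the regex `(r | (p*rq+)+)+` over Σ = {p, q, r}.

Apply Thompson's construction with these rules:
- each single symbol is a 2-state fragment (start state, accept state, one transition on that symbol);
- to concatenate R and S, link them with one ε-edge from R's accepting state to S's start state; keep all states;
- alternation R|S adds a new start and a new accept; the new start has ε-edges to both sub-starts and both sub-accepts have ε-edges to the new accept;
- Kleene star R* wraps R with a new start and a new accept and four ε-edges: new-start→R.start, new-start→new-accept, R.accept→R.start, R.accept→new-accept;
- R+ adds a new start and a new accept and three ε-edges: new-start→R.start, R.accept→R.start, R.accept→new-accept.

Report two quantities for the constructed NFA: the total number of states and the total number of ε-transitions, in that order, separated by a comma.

18, 19

Building bottom-up:
Each of the 4 symbol leaves contributes 2 states and 0 ε-transitions.
  p* : 4 states, 4 ε-transitions
  q+ : 4 states, 3 ε-transitions
  p*rq+ : 10 states, 9 ε-transitions
  (p*rq+)+ : 12 states, 12 ε-transitions
  r | (p*rq+)+ : 16 states, 16 ε-transitions
  (r | (p*rq+)+)+ : 18 states, 19 ε-transitions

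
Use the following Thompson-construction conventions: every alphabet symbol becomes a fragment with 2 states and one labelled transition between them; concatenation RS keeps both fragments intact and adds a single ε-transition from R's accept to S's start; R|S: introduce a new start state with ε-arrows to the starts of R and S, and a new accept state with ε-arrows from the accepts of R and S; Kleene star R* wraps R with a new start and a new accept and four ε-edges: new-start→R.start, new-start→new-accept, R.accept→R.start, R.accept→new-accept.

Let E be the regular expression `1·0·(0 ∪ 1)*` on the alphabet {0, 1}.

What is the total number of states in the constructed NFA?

12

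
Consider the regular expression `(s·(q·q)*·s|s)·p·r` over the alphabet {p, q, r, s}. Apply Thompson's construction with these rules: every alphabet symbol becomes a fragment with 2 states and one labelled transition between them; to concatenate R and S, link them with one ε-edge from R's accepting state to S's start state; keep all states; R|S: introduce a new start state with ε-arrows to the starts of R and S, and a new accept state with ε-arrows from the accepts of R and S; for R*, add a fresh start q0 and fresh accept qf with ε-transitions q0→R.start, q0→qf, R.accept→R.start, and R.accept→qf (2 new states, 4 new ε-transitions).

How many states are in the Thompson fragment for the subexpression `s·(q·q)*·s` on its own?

Fragment for `s·(q·q)*·s`:
Each of the 4 symbol leaves contributes a 2-state fragment.
  q·q : 4 states
  (q·q)* : 6 states
  s·(q·q)*·s : 10 states

10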